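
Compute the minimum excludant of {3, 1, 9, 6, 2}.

0

0 is not in the set, so the mex is 0.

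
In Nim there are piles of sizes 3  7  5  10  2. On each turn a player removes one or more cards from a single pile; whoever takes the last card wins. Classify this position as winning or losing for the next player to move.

Nim-sum: 3 ^ 7 ^ 5 ^ 10 ^ 2 = 9.
The nim-sum is 9 ≠ 0, so this is an N-position: the player to move can win.

Winning position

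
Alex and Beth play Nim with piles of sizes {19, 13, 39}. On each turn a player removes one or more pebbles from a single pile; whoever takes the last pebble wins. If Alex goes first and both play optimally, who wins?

Alex wins

In binary:
  010011  (19)
  001101  (13)
  100111  (39)
  ------
  111001  (57)
The nim-sum is 57 ≠ 0, so this is an N-position: the player to move can win; Alex has a winning move.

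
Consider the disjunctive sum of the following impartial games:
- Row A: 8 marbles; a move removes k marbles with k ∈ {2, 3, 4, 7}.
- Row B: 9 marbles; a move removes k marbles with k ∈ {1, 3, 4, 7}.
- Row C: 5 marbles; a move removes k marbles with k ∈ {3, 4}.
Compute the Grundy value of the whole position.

1

Grundy values for row A (subtraction set {2, 3, 4, 7}):
g(0) = mex{} = 0
g(1) = mex{} = 0
g(2) = mex{0} = 1
g(3) = mex{0} = 1
g(4) = mex{0,1} = 2
g(5) = mex{0,1} = 2
g(6) = mex{1,2} = 0
g(7) = mex{0,1,2} = 3
g(8) = mex{0,2} = 1
So g(8) = 1.
For row B, compute g(0), g(1), … with moves {1, 3, 4, 7}:
g(0) = mex{} = 0
g(1) = mex{0} = 1
g(2) = mex{1} = 0
g(3) = mex{0} = 1
g(4) = mex{0,1} = 2
g(5) = mex{0,1,2} = 3
g(6) = mex{0,1,3} = 2
g(7) = mex{0,1,2} = 3
g(8) = mex{1,2,3} = 0
g(9) = mex{0,2,3} = 1
So g(9) = 1.
For row C, compute g(0), g(1), … with moves {3, 4}:
k:     0  1  2  3  4  5
g(k):  0  0  0  1  1  1
So g(5) = 1.
The value of a disjunctive sum is the nim-sum of the parts.
Combined value = 1 XOR 1 XOR 1 = 1.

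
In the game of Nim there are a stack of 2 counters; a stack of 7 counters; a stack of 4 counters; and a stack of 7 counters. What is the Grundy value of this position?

6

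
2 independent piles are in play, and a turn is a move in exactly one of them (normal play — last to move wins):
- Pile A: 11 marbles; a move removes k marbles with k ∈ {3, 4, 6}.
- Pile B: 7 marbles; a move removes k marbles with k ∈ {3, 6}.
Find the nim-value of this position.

Build the Grundy sequence for pile A with g(k) = mex{g(k−s) : s ∈ {3, 4, 6}, s ≤ k}:
k:     0  1  2  3  4  5  6  7  8  9 10 11
g(k):  0  0  0  1  1  1  2  2  2  0  0  0
So g(11) = 0.
Build the Grundy sequence for pile B with g(k) = mex{g(k−s) : s ∈ {3, 6}, s ≤ k}:
k:     0  1  2  3  4  5  6  7
g(k):  0  0  0  1  1  1  2  2
So g(7) = 2.
The value of a disjunctive sum is the nim-sum of the parts.
Combined value = 0 XOR 2 = 2.

2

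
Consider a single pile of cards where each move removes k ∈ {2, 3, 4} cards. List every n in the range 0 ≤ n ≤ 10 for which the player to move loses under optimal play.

0, 1, 6, 7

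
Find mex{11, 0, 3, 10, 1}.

2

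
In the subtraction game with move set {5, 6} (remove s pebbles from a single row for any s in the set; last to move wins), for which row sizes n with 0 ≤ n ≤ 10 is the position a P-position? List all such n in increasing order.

0, 1, 2, 3, 4

Compute g(0), g(1), … for moves {5, 6}:
k:     0  1  2  3  4  5  6  7  8  9 10
g(k):  0  0  0  0  0  1  1  1  1  1  2
The P-positions (g = 0) in 0..10 are 0, 1, 2, 3, 4.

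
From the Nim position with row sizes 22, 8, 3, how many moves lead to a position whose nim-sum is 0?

1

Bitwise XOR of the heap sizes:
  10110  (22)
  01000  (8)
  00011  (3)
  -----
  11101  (29)
The overall nim-sum is X = 29. A row of size p has a winning move iff p XOR X < p (reduce it to p XOR X).
  22: 22 XOR 29 = 11 < 22 — winning move (to 11).
  8: 8 XOR 29 = 21 ≥ 8 — no move.
  3: 3 XOR 29 = 30 ≥ 3 — no move.
That gives 1 winning move.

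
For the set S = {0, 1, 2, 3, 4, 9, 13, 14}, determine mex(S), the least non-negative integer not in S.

5

The values 0, 1, 2, 3, 4 are all present; 5 is the first non-negative integer missing from the set.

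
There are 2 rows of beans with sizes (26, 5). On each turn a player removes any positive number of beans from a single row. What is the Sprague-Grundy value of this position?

31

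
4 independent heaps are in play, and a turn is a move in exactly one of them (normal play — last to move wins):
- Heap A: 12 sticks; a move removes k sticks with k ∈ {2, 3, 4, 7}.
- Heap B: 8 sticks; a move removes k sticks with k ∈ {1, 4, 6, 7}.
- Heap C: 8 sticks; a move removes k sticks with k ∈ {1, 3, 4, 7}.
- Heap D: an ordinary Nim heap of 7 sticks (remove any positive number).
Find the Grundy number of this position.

Grundy values for heap A (subtraction set {2, 3, 4, 7}):
k:     0  1  2  3  4  5  6  7  8  9 10 11 12
g(k):  0  0  1  1  2  2  0  3  1  4  2  0  0
So g(12) = 0.
For heap B, compute g(0), g(1), … with moves {1, 4, 6, 7}:
g(0) = mex{} = 0
g(1) = mex{0} = 1
g(2) = mex{1} = 0
g(3) = mex{0} = 1
g(4) = mex{0,1} = 2
g(5) = mex{1,2} = 0
g(6) = mex{0} = 1
g(7) = mex{0,1} = 2
g(8) = mex{0,1,2} = 3
So g(8) = 3.
For heap C, compute g(0), g(1), … with moves {1, 3, 4, 7}:
g(0) = mex{} = 0
g(1) = mex{0} = 1
g(2) = mex{1} = 0
g(3) = mex{0} = 1
g(4) = mex{0,1} = 2
g(5) = mex{0,1,2} = 3
g(6) = mex{0,1,3} = 2
g(7) = mex{0,1,2} = 3
g(8) = mex{1,2,3} = 0
So g(8) = 0.
Heap D is a plain Nim heap of size 7, so its Grundy value is 7.
By the Sprague-Grundy theorem, the Grundy value of a sum of independent games is the XOR of the component values.
Combined value = 0 XOR 3 XOR 0 XOR 7 = 4.

4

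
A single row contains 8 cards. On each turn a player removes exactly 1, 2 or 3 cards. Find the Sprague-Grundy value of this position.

Compute g(0), g(1), … for moves {1, 2, 3}:
g(0) = mex{} = 0
g(1) = mex{0} = 1
g(2) = mex{0,1} = 2
g(3) = mex{0,1,2} = 3
g(4) = mex{1,2,3} = 0
g(5) = mex{0,2,3} = 1
g(6) = mex{0,1,3} = 2
g(7) = mex{0,1,2} = 3
g(8) = mex{1,2,3} = 0
So g(8) = 0.

0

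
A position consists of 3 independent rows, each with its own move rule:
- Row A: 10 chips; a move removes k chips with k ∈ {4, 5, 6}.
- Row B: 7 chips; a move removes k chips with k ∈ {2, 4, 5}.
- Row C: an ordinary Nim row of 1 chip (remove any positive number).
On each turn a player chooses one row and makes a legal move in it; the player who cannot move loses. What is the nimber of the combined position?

1

Grundy values for row A (subtraction set {4, 5, 6}):
k:     0  1  2  3  4  5  6  7  8  9 10
g(k):  0  0  0  0  1  1  1  1  2  2  0
So g(10) = 0.
Grundy values for row B (subtraction set {2, 4, 5}):
k:     0  1  2  3  4  5  6  7
g(k):  0  0  1  1  2  2  3  0
So g(7) = 0.
Row C is a plain Nim row of size 1, so its Grundy value is 1.
The value of a disjunctive sum is the nim-sum of the parts.
Combined value = 0 ⊕ 0 ⊕ 1 = 1.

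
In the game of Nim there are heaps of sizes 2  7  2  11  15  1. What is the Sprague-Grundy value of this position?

2

Write each in binary and XOR column by column:
  0010  (2)
  0111  (7)
  0010  (2)
  1011  (11)
  1111  (15)
  0001  (1)
  ----
  0010  (2)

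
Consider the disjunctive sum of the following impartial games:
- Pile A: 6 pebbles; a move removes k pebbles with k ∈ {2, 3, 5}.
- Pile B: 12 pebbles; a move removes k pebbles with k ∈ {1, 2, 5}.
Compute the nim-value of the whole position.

Build the Grundy sequence for pile A with g(k) = mex{g(k−s) : s ∈ {2, 3, 5}, s ≤ k}:
k:     0  1  2  3  4  5  6
g(k):  0  0  1  1  2  2  3
So g(6) = 3.
Build the Grundy sequence for pile B with g(k) = mex{g(k−s) : s ∈ {1, 2, 5}, s ≤ k}:
g(0) = mex{} = 0
g(1) = mex{0} = 1
g(2) = mex{0,1} = 2
g(3) = mex{1,2} = 0
g(4) = mex{0,2} = 1
g(5) = mex{0,1} = 2
g(6) = mex{1,2} = 0
g(7) = mex{0,2} = 1
g(8) = mex{0,1} = 2
g(9) = mex{1,2} = 0
g(10) = mex{0,2} = 1
g(11) = mex{0,1} = 2
g(12) = mex{1,2} = 0
So g(12) = 0.
The value of a disjunctive sum is the nim-sum of the parts.
Combined value = 3 XOR 0 = 3.

3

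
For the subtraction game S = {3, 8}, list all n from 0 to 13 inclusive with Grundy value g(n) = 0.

0, 1, 2, 6, 7, 11, 12, 13

Compute g(0), g(1), … for moves {3, 8}:
k:     0  1  2  3  4  5  6  7  8  9 10 11 12 13
g(k):  0  0  0  1  1  1  0  0  2  1  1  0  0  0
The P-positions (g = 0) in 0..13 are 0, 1, 2, 6, 7, 11, 12, 13.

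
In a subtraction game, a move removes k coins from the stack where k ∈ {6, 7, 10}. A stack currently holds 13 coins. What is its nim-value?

Grundy values for subtraction set {6, 7, 10}:
k:     0  1  2  3  4  5  6  7  8  9 10 11 12 13
g(k):  0  0  0  0  0  0  1  1  1  1  1  1  2  2
So g(13) = 2.

2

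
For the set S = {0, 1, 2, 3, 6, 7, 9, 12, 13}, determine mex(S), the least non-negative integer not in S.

4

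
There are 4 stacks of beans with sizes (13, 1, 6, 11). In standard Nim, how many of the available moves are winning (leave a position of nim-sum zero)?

3

Nim-sum: 13 ⊕ 1 ⊕ 6 ⊕ 11 = 1.
The overall nim-sum is X = 1. A stack of size p has a winning move iff p XOR X < p (reduce it to p XOR X).
  13: 13 XOR 1 = 12 < 13 — winning move (to 12).
  1: 1 XOR 1 = 0 < 1 — winning move (to 0).
  6: 6 XOR 1 = 7 ≥ 6 — no move.
  11: 11 XOR 1 = 10 < 11 — winning move (to 10).
That gives 3 winning moves.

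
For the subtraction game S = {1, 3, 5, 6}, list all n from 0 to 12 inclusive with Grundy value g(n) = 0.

0, 2, 4, 11

Grundy values for subtraction set {1, 3, 5, 6}:
k:     0  1  2  3  4  5  6  7  8  9 10 11 12
g(k):  0  1  0  1  0  1  2  3  2  3  2  0  1
The P-positions (g = 0) in 0..12 are 0, 2, 4, 11.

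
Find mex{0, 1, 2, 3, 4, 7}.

5

The values 0, 1, 2, 3, 4 are all present; 5 is the first non-negative integer missing from the set.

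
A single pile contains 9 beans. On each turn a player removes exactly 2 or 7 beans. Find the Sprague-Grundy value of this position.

0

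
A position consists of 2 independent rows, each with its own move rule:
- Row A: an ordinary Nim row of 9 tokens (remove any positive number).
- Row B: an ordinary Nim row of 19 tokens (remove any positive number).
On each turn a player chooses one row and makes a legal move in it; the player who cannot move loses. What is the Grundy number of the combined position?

26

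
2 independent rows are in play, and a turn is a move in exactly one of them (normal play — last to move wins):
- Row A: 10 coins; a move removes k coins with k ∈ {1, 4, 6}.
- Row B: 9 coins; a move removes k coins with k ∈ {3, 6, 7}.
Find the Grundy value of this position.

3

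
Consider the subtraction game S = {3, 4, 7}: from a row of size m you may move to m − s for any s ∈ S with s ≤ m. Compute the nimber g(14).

1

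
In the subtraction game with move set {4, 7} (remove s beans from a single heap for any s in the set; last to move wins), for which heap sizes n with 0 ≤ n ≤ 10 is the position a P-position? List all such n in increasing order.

0, 1, 2, 3

Grundy values for subtraction set {4, 7}:
g(0) = mex{} = 0
g(1) = mex{} = 0
g(2) = mex{} = 0
g(3) = mex{} = 0
g(4) = mex{0} = 1
g(5) = mex{0} = 1
g(6) = mex{0} = 1
g(7) = mex{0} = 1
g(8) = mex{0,1} = 2
g(9) = mex{0,1} = 2
g(10) = mex{0,1} = 2
The P-positions (g = 0) in 0..10 are 0, 1, 2, 3.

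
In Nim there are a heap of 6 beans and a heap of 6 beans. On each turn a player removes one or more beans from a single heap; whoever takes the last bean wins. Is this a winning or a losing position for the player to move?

Losing position

Nim-sum: 6 ^ 6 = 0.
The nim-sum is 0, so this is a P-position: the player to move is in a losing position under optimal play.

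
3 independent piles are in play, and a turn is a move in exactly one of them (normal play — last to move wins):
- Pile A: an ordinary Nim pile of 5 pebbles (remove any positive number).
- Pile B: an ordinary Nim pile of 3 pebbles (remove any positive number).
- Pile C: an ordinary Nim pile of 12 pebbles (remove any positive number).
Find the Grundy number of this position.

10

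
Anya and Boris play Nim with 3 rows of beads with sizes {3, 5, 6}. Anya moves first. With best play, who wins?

Nim-sum: 3 ^ 5 ^ 6 = 0.
The nim-sum is 0, so this is a P-position: the player to move is in a losing position under optimal play; Anya is about to move from it and so loses — Boris wins.

Boris wins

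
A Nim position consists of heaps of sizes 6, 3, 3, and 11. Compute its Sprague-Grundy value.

13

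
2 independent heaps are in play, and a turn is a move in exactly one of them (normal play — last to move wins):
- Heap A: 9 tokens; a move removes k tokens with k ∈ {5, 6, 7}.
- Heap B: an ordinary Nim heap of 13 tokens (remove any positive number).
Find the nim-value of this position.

Build the Grundy sequence for heap A with g(k) = mex{g(k−s) : s ∈ {5, 6, 7}, s ≤ k}:
k:     0  1  2  3  4  5  6  7  8  9
g(k):  0  0  0  0  0  1  1  1  1  1
So g(9) = 1.
Heap B is a plain Nim heap of size 13, so its Grundy value is 13.
The value of a disjunctive sum is the nim-sum of the parts.
Combined value = 1 ⊕ 13 = 12.

12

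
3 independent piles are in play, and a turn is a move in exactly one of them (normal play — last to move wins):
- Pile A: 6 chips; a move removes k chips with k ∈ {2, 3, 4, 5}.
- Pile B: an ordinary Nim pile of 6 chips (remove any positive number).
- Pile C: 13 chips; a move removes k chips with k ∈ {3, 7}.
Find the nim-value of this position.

For pile A, compute g(0), g(1), … with moves {2, 3, 4, 5}:
k:     0  1  2  3  4  5  6
g(k):  0  0  1  1  2  2  3
So g(6) = 3.
Pile B is a plain Nim pile of size 6, so its Grundy value is 6.
Grundy values for pile C (subtraction set {3, 7}):
g(0) = mex{} = 0
g(1) = mex{} = 0
g(2) = mex{} = 0
g(3) = mex{0} = 1
g(4) = mex{0} = 1
g(5) = mex{0} = 1
g(6) = mex{1} = 0
g(7) = mex{0,1} = 2
g(8) = mex{0,1} = 2
g(9) = mex{0} = 1
g(10) = mex{1,2} = 0
g(11) = mex{1,2} = 0
g(12) = mex{1} = 0
g(13) = mex{0} = 1
So g(13) = 1.
The value of a disjunctive sum is the nim-sum of the parts.
Combined value = 3 ⊕ 6 ⊕ 1 = 4.

4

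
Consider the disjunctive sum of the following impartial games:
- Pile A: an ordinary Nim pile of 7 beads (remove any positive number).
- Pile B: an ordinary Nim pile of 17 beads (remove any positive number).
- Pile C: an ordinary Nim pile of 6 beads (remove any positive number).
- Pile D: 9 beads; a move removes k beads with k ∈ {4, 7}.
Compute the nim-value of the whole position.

18

Pile A is a plain Nim pile of size 7, so its Grundy value is 7.
Pile B is a plain Nim pile of size 17, so its Grundy value is 17.
Pile C is a plain Nim pile of size 6, so its Grundy value is 6.
Build the Grundy sequence for pile D with g(k) = mex{g(k−s) : s ∈ {4, 7}, s ≤ k}:
g(0) = mex{} = 0
g(1) = mex{} = 0
g(2) = mex{} = 0
g(3) = mex{} = 0
g(4) = mex{0} = 1
g(5) = mex{0} = 1
g(6) = mex{0} = 1
g(7) = mex{0} = 1
g(8) = mex{0,1} = 2
g(9) = mex{0,1} = 2
So g(9) = 2.
The value of a disjunctive sum is the nim-sum of the parts.
Combined value = 7 XOR 17 XOR 6 XOR 2 = 18.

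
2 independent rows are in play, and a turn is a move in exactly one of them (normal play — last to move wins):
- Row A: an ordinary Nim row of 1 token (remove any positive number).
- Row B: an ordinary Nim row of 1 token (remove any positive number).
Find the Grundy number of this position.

0

Row A is a plain Nim row of size 1, so its Grundy value is 1.
Row B is a plain Nim row of size 1, so its Grundy value is 1.
The value of a disjunctive sum is the nim-sum of the parts.
Combined value = 1 XOR 1 = 0.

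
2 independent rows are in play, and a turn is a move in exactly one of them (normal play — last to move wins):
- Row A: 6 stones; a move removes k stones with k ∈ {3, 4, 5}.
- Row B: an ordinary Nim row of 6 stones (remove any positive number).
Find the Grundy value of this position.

4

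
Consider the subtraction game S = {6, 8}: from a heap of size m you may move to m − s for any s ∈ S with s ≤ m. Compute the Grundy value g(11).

Grundy values for subtraction set {6, 8}:
g(0) = mex{} = 0
g(1) = mex{} = 0
g(2) = mex{} = 0
g(3) = mex{} = 0
g(4) = mex{} = 0
g(5) = mex{} = 0
g(6) = mex{0} = 1
g(7) = mex{0} = 1
g(8) = mex{0} = 1
g(9) = mex{0} = 1
g(10) = mex{0} = 1
g(11) = mex{0} = 1
So g(11) = 1.

1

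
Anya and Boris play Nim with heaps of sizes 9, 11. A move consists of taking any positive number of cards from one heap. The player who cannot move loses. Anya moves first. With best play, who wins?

Anya wins

Compute the nim-sum pairwise:
9 ⊕ 11 = 2
The nim-sum is 2 ≠ 0, so this is an N-position: the player to move can win; Anya has a winning move.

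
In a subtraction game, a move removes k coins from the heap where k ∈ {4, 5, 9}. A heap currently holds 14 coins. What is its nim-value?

Compute g(0), g(1), … for moves {4, 5, 9}:
k:     0  1  2  3  4  5  6  7  8  9 10 11 12 13 14
g(k):  0  0  0  0  1  1  1  1  2  2  2  2  3  0  0
So g(14) = 0.

0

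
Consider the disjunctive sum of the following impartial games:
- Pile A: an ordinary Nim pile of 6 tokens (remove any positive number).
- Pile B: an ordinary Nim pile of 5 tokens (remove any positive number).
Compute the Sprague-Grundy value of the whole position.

3

Pile A is a plain Nim pile of size 6, so its Grundy value is 6.
Pile B is a plain Nim pile of size 5, so its Grundy value is 5.
By the Sprague-Grundy theorem, the Grundy value of a sum of independent games is the XOR of the component values.
Combined value = 6 XOR 5 = 3.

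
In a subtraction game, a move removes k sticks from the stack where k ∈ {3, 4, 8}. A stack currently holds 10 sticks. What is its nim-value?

Build the Grundy sequence with g(k) = mex{g(k−s) : s ∈ {3, 4, 8}, s ≤ k}:
k:     0  1  2  3  4  5  6  7  8  9 10
g(k):  0  0  0  1  1  1  2  0  2  3  1
So g(10) = 1.

1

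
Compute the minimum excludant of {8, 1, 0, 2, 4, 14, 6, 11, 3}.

5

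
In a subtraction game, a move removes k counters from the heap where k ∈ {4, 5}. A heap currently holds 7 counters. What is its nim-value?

1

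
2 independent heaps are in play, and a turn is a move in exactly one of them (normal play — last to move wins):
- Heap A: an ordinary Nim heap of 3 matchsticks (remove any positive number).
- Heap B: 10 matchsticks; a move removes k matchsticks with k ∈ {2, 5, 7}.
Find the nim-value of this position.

Heap A is a plain Nim heap of size 3, so its Grundy value is 3.
Build the Grundy sequence for heap B with g(k) = mex{g(k−s) : s ∈ {2, 5, 7}, s ≤ k}:
g(0) = mex{} = 0
g(1) = mex{} = 0
g(2) = mex{0} = 1
g(3) = mex{0} = 1
g(4) = mex{1} = 0
g(5) = mex{0,1} = 2
g(6) = mex{0} = 1
g(7) = mex{0,1,2} = 3
g(8) = mex{0,1} = 2
g(9) = mex{0,1,3} = 2
g(10) = mex{1,2} = 0
So g(10) = 0.
By the Sprague-Grundy theorem, the Grundy value of a sum of independent games is the XOR of the component values.
Combined value = 3 XOR 0 = 3.

3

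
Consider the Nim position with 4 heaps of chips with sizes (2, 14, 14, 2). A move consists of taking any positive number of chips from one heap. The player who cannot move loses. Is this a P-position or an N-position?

Compute the nim-sum pairwise:
2 XOR 14 = 12
12 XOR 14 = 2
2 XOR 2 = 0
The nim-sum is 0, so this is a P-position: the player to move is in a losing position under optimal play.

P-position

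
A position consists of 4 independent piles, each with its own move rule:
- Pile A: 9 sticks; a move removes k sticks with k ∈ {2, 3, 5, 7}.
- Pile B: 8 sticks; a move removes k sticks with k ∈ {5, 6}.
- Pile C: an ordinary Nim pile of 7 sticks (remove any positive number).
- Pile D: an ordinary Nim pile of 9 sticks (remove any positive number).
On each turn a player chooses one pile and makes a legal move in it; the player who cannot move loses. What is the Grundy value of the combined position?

15

Build the Grundy sequence for pile A with g(k) = mex{g(k−s) : s ∈ {2, 3, 5, 7}, s ≤ k}:
k:     0  1  2  3  4  5  6  7  8  9
g(k):  0  0  1  1  2  2  3  3  4  0
So g(9) = 0.
For pile B, compute g(0), g(1), … with moves {5, 6}:
g(0) = mex{} = 0
g(1) = mex{} = 0
g(2) = mex{} = 0
g(3) = mex{} = 0
g(4) = mex{} = 0
g(5) = mex{0} = 1
g(6) = mex{0} = 1
g(7) = mex{0} = 1
g(8) = mex{0} = 1
So g(8) = 1.
Pile C is a plain Nim pile of size 7, so its Grundy value is 7.
Pile D is a plain Nim pile of size 9, so its Grundy value is 9.
By the Sprague-Grundy theorem, the Grundy value of a sum of independent games is the XOR of the component values.
Combined value = 0 XOR 1 XOR 7 XOR 9 = 15.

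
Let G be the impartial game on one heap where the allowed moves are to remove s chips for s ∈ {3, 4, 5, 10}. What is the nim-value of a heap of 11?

1

Compute g(0), g(1), … for moves {3, 4, 5, 10}:
g(0) = mex{} = 0
g(1) = mex{} = 0
g(2) = mex{} = 0
g(3) = mex{0} = 1
g(4) = mex{0} = 1
g(5) = mex{0} = 1
g(6) = mex{0,1} = 2
g(7) = mex{0,1} = 2
g(8) = mex{1} = 0
g(9) = mex{1,2} = 0
g(10) = mex{0,1,2} = 3
g(11) = mex{0,2} = 1
So g(11) = 1.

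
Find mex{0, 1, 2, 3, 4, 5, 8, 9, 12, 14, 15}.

The values 0, 1, 2, 3, 4, 5 are all present; 6 is the first non-negative integer missing from the set.

6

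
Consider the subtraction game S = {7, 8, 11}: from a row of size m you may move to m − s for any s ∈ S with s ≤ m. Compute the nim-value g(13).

Compute g(0), g(1), … for moves {7, 8, 11}:
k:     0  1  2  3  4  5  6  7  8  9 10 11 12 13
g(k):  0  0  0  0  0  0  0  1  1  1  1  1  1  1
So g(13) = 1.

1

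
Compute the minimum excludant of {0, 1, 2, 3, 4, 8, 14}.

5

The values 0, 1, 2, 3, 4 are all present; 5 is the first non-negative integer missing from the set.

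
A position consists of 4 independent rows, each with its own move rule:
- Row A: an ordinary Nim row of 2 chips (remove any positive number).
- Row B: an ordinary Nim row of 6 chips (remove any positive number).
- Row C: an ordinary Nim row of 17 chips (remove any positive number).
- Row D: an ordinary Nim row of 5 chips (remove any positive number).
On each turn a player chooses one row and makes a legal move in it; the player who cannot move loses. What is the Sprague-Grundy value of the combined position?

Row A is a plain Nim row of size 2, so its Grundy value is 2.
Row B is a plain Nim row of size 6, so its Grundy value is 6.
Row C is a plain Nim row of size 17, so its Grundy value is 17.
Row D is a plain Nim row of size 5, so its Grundy value is 5.
By the Sprague-Grundy theorem, the Grundy value of a sum of independent games is the XOR of the component values.
Combined value = 2 ⊕ 6 ⊕ 17 ⊕ 5 = 16.

16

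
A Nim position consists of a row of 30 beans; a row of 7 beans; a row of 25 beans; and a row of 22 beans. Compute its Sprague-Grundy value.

22

Compute the nim-sum pairwise:
30 ⊕ 7 = 25
25 ⊕ 25 = 0
0 ⊕ 22 = 22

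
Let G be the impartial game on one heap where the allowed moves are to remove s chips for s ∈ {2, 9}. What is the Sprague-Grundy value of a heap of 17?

1

Build the Grundy sequence with g(k) = mex{g(k−s) : s ∈ {2, 9}, s ≤ k}:
k:     0  1  2  3  4  5  6  7  8  9 10 11 12 13 14 15 16 17
g(k):  0  0  1  1  0  0  1  1  0  2  1  0  0  1  1  0  0  1
So g(17) = 1.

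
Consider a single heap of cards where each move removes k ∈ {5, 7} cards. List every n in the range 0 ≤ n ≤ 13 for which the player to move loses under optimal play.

0, 1, 2, 3, 4, 12, 13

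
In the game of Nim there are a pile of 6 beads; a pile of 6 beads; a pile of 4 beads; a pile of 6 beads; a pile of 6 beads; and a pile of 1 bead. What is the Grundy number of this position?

5

Compute the nim-sum pairwise:
6 XOR 6 = 0
0 XOR 4 = 4
4 XOR 6 = 2
2 XOR 6 = 4
4 XOR 1 = 5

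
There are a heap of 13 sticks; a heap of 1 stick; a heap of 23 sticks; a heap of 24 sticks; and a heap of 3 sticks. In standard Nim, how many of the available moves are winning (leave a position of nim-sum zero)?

0

Nim-sum: 13 ^ 1 ^ 23 ^ 24 ^ 3 = 0.
The nim-sum is already 0, so every move leaves a nonzero nim-sum — there are no winning moves.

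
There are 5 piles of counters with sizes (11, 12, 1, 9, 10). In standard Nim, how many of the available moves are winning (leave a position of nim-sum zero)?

Nim-sum: 11 XOR 12 XOR 1 XOR 9 XOR 10 = 5.
The overall nim-sum is X = 5. A pile of size p has a winning move iff p XOR X < p (reduce it to p XOR X).
  11: 11 XOR 5 = 14 ≥ 11 — no move.
  12: 12 XOR 5 = 9 < 12 — winning move (to 9).
  1: 1 XOR 5 = 4 ≥ 1 — no move.
  9: 9 XOR 5 = 12 ≥ 9 — no move.
  10: 10 XOR 5 = 15 ≥ 10 — no move.
That gives 1 winning move.

1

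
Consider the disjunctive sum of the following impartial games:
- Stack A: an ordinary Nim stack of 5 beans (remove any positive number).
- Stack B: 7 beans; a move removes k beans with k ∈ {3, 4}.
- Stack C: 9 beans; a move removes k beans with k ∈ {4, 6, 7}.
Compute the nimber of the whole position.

7

Stack A is a plain Nim stack of size 5, so its Grundy value is 5.
For stack B, compute g(0), g(1), … with moves {3, 4}:
k:     0  1  2  3  4  5  6  7
g(k):  0  0  0  1  1  1  2  0
So g(7) = 0.
Grundy values for stack C (subtraction set {4, 6, 7}):
g(0) = mex{} = 0
g(1) = mex{} = 0
g(2) = mex{} = 0
g(3) = mex{} = 0
g(4) = mex{0} = 1
g(5) = mex{0} = 1
g(6) = mex{0} = 1
g(7) = mex{0} = 1
g(8) = mex{0,1} = 2
g(9) = mex{0,1} = 2
So g(9) = 2.
The value of a disjunctive sum is the nim-sum of the parts.
Combined value = 5 ⊕ 0 ⊕ 2 = 7.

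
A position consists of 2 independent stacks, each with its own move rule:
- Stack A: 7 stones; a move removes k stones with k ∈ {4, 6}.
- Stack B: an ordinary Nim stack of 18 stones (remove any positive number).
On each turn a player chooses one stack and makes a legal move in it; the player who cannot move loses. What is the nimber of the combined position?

Grundy values for stack A (subtraction set {4, 6}):
k:     0  1  2  3  4  5  6  7
g(k):  0  0  0  0  1  1  1  1
So g(7) = 1.
Stack B is a plain Nim stack of size 18, so its Grundy value is 18.
By the Sprague-Grundy theorem, the Grundy value of a sum of independent games is the XOR of the component values.
Combined value = 1 ⊕ 18 = 19.

19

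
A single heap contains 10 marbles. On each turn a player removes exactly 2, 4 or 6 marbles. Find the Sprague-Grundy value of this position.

1

Build the Grundy sequence with g(k) = mex{g(k−s) : s ∈ {2, 4, 6}, s ≤ k}:
k:     0  1  2  3  4  5  6  7  8  9 10
g(k):  0  0  1  1  2  2  3  3  0  0  1
So g(10) = 1.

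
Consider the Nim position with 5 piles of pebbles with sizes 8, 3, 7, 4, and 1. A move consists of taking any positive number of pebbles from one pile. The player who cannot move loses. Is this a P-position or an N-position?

Nim-sum: 8 XOR 3 XOR 7 XOR 4 XOR 1 = 9.
The nim-sum is 9 ≠ 0, so this is an N-position: the player to move can win.

N-position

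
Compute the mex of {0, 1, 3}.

2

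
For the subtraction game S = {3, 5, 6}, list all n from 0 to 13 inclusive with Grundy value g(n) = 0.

Grundy values for subtraction set {3, 5, 6}:
g(0) = mex{} = 0
g(1) = mex{} = 0
g(2) = mex{} = 0
g(3) = mex{0} = 1
g(4) = mex{0} = 1
g(5) = mex{0} = 1
g(6) = mex{0,1} = 2
g(7) = mex{0,1} = 2
g(8) = mex{0,1} = 2
g(9) = mex{1,2} = 0
g(10) = mex{1,2} = 0
g(11) = mex{1,2} = 0
g(12) = mex{0,2} = 1
g(13) = mex{0,2} = 1
The P-positions (g = 0) in 0..13 are 0, 1, 2, 9, 10, 11.

0, 1, 2, 9, 10, 11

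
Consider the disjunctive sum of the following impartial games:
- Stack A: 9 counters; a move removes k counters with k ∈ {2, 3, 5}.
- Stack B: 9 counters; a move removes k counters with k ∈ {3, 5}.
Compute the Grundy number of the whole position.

1

Build the Grundy sequence for stack A with g(k) = mex{g(k−s) : s ∈ {2, 3, 5}, s ≤ k}:
g(0) = mex{} = 0
g(1) = mex{} = 0
g(2) = mex{0} = 1
g(3) = mex{0} = 1
g(4) = mex{0,1} = 2
g(5) = mex{0,1} = 2
g(6) = mex{0,1,2} = 3
g(7) = mex{1,2} = 0
g(8) = mex{1,2,3} = 0
g(9) = mex{0,2,3} = 1
So g(9) = 1.
Build the Grundy sequence for stack B with g(k) = mex{g(k−s) : s ∈ {3, 5}, s ≤ k}:
g(0) = mex{} = 0
g(1) = mex{} = 0
g(2) = mex{} = 0
g(3) = mex{0} = 1
g(4) = mex{0} = 1
g(5) = mex{0} = 1
g(6) = mex{0,1} = 2
g(7) = mex{0,1} = 2
g(8) = mex{1} = 0
g(9) = mex{1,2} = 0
So g(9) = 0.
By the Sprague-Grundy theorem, the Grundy value of a sum of independent games is the XOR of the component values.
Combined value = 1 ⊕ 0 = 1.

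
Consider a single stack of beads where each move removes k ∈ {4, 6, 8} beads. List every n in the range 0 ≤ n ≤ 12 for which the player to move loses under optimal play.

0, 1, 2, 3, 12

Build the Grundy sequence with g(k) = mex{g(k−s) : s ∈ {4, 6, 8}, s ≤ k}:
k:     0  1  2  3  4  5  6  7  8  9 10 11 12
g(k):  0  0  0  0  1  1  1  1  2  2  2  2  0
The P-positions (g = 0) in 0..12 are 0, 1, 2, 3, 12.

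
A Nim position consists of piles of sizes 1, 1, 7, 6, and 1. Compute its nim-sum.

Compute the nim-sum pairwise:
1 ⊕ 1 = 0
0 ⊕ 7 = 7
7 ⊕ 6 = 1
1 ⊕ 1 = 0

0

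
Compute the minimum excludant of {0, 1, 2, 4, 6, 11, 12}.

The values 0, 1, 2 are all present; 3 is the first non-negative integer missing from the set.

3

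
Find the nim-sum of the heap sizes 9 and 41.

32

Nim-sum: 9 XOR 41 = 32.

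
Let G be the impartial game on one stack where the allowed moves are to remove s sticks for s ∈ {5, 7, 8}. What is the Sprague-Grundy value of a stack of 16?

0

Compute g(0), g(1), … for moves {5, 7, 8}:
k:     0  1  2  3  4  5  6  7  8  9 10 11 12 13 14 15 16
g(k):  0  0  0  0  0  1  1  1  1  1  2  2  2  0  0  0  0
So g(16) = 0.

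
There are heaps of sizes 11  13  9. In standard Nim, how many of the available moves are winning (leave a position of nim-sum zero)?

3

Compute the nim-sum pairwise:
11 ⊕ 13 = 6
6 ⊕ 9 = 15
The overall nim-sum is X = 15. A heap of size p has a winning move iff p XOR X < p (reduce it to p XOR X).
  11: 11 XOR 15 = 4 < 11 — winning move (to 4).
  13: 13 XOR 15 = 2 < 13 — winning move (to 2).
  9: 9 XOR 15 = 6 < 9 — winning move (to 6).
That gives 3 winning moves.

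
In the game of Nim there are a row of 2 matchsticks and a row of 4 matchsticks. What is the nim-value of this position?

6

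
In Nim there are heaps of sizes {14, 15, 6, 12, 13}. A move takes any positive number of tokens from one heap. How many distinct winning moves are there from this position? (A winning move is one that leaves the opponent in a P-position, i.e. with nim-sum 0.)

5

Nim-sum: 14 ⊕ 15 ⊕ 6 ⊕ 12 ⊕ 13 = 6.
The overall nim-sum is X = 6. A heap of size p has a winning move iff p XOR X < p (reduce it to p XOR X).
  14: 14 XOR 6 = 8 < 14 — winning move (to 8).
  15: 15 XOR 6 = 9 < 15 — winning move (to 9).
  6: 6 XOR 6 = 0 < 6 — winning move (to 0).
  12: 12 XOR 6 = 10 < 12 — winning move (to 10).
  13: 13 XOR 6 = 11 < 13 — winning move (to 11).
That gives 5 winning moves.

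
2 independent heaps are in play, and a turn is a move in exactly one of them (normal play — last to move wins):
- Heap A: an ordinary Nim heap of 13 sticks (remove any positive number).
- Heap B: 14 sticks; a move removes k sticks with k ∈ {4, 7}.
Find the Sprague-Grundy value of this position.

Heap A is a plain Nim heap of size 13, so its Grundy value is 13.
Build the Grundy sequence for heap B with g(k) = mex{g(k−s) : s ∈ {4, 7}, s ≤ k}:
g(0) = mex{} = 0
g(1) = mex{} = 0
g(2) = mex{} = 0
g(3) = mex{} = 0
g(4) = mex{0} = 1
g(5) = mex{0} = 1
g(6) = mex{0} = 1
g(7) = mex{0} = 1
g(8) = mex{0,1} = 2
g(9) = mex{0,1} = 2
g(10) = mex{0,1} = 2
g(11) = mex{1} = 0
g(12) = mex{1,2} = 0
g(13) = mex{1,2} = 0
g(14) = mex{1,2} = 0
So g(14) = 0.
The value of a disjunctive sum is the nim-sum of the parts.
Combined value = 13 ⊕ 0 = 13.

13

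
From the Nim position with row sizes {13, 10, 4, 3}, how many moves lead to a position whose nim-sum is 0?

Bitwise XOR of the heap sizes:
  1101  (13)
  1010  (10)
  0100  (4)
  0011  (3)
  ----
  0000  (0)
The nim-sum is already 0, so every move leaves a nonzero nim-sum — there are no winning moves.

0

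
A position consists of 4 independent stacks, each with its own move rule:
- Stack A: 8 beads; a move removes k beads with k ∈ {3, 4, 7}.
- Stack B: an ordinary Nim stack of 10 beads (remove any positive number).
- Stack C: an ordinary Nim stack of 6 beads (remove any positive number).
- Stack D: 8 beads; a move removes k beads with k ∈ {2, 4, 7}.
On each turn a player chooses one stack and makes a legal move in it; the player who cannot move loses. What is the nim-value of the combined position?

Build the Grundy sequence for stack A with g(k) = mex{g(k−s) : s ∈ {3, 4, 7}, s ≤ k}:
g(0) = mex{} = 0
g(1) = mex{} = 0
g(2) = mex{} = 0
g(3) = mex{0} = 1
g(4) = mex{0} = 1
g(5) = mex{0} = 1
g(6) = mex{0,1} = 2
g(7) = mex{0,1} = 2
g(8) = mex{0,1} = 2
So g(8) = 2.
Stack B is a plain Nim stack of size 10, so its Grundy value is 10.
Stack C is a plain Nim stack of size 6, so its Grundy value is 6.
Grundy values for stack D (subtraction set {2, 4, 7}):
k:     0  1  2  3  4  5  6  7  8
g(k):  0  0  1  1  2  2  0  3  1
So g(8) = 1.
The value of a disjunctive sum is the nim-sum of the parts.
Combined value = 2 ⊕ 10 ⊕ 6 ⊕ 1 = 15.

15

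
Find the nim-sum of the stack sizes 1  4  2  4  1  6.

4

Compute the nim-sum pairwise:
1 ⊕ 4 = 5
5 ⊕ 2 = 7
7 ⊕ 4 = 3
3 ⊕ 1 = 2
2 ⊕ 6 = 4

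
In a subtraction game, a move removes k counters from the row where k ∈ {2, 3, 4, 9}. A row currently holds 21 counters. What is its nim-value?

1

Compute g(0), g(1), … for moves {2, 3, 4, 9}:
k:     0  1  2  3  4  5  6  7  8  9 10 11 12 13 14 15 16 17 18 19 20 21
g(k):  0  0  1  1  2  2  0  0  1  1  2  2  0  0  1  1  2  2  0  0  1  1
So g(21) = 1.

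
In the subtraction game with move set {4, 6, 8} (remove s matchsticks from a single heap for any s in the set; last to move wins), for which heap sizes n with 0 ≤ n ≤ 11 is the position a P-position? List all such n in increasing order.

0, 1, 2, 3

Compute g(0), g(1), … for moves {4, 6, 8}:
k:     0  1  2  3  4  5  6  7  8  9 10 11
g(k):  0  0  0  0  1  1  1  1  2  2  2  2
The P-positions (g = 0) in 0..11 are 0, 1, 2, 3.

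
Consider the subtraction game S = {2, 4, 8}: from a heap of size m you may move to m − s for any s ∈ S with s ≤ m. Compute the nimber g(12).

0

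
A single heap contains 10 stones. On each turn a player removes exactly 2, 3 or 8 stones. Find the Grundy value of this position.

0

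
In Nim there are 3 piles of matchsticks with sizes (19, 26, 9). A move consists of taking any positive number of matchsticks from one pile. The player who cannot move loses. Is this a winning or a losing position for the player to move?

Nim-sum: 19 ⊕ 26 ⊕ 9 = 0.
The nim-sum is 0, so this is a P-position: the player to move is in a losing position under optimal play.

Losing position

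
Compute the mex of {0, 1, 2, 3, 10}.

4

The values 0, 1, 2, 3 are all present; 4 is the first non-negative integer missing from the set.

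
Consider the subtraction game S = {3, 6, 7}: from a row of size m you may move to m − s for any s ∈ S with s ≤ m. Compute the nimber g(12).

0

Compute g(0), g(1), … for moves {3, 6, 7}:
k:     0  1  2  3  4  5  6  7  8  9 10 11 12
g(k):  0  0  0  1  1  1  2  2  2  3  0  0  0
So g(12) = 0.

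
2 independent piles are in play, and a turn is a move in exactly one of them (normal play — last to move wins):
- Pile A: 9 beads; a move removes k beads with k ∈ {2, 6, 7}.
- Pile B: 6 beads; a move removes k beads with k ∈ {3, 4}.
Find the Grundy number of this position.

2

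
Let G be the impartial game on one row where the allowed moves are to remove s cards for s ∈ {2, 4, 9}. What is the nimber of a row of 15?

1

Compute g(0), g(1), … for moves {2, 4, 9}:
k:     0  1  2  3  4  5  6  7  8  9 10 11 12 13 14 15
g(k):  0  0  1  1  2  2  0  0  1  1  2  2  0  0  1  1
So g(15) = 1.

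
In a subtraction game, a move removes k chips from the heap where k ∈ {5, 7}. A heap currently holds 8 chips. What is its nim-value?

Grundy values for subtraction set {5, 7}:
k:     0  1  2  3  4  5  6  7  8
g(k):  0  0  0  0  0  1  1  1  1
So g(8) = 1.

1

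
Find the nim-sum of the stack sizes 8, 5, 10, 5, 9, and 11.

0

Compute the nim-sum pairwise:
8 XOR 5 = 13
13 XOR 10 = 7
7 XOR 5 = 2
2 XOR 9 = 11
11 XOR 11 = 0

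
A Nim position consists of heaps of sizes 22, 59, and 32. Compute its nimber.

Nim-sum: 22 ⊕ 59 ⊕ 32 = 13.

13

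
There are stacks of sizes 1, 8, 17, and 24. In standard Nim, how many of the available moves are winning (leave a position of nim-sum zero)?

Nim-sum: 1 ⊕ 8 ⊕ 17 ⊕ 24 = 0.
The nim-sum is already 0, so every move leaves a nonzero nim-sum — there are no winning moves.

0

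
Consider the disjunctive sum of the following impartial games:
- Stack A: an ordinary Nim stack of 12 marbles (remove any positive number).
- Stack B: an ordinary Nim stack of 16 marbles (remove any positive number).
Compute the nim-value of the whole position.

28

Stack A is a plain Nim stack of size 12, so its Grundy value is 12.
Stack B is a plain Nim stack of size 16, so its Grundy value is 16.
By the Sprague-Grundy theorem, the Grundy value of a sum of independent games is the XOR of the component values.
Combined value = 12 XOR 16 = 28.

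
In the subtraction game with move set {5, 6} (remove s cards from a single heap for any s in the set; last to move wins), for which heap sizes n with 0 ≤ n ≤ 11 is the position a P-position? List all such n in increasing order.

0, 1, 2, 3, 4, 11

Build the Grundy sequence with g(k) = mex{g(k−s) : s ∈ {5, 6}, s ≤ k}:
g(0) = mex{} = 0
g(1) = mex{} = 0
g(2) = mex{} = 0
g(3) = mex{} = 0
g(4) = mex{} = 0
g(5) = mex{0} = 1
g(6) = mex{0} = 1
g(7) = mex{0} = 1
g(8) = mex{0} = 1
g(9) = mex{0} = 1
g(10) = mex{0,1} = 2
g(11) = mex{1} = 0
The P-positions (g = 0) in 0..11 are 0, 1, 2, 3, 4, 11.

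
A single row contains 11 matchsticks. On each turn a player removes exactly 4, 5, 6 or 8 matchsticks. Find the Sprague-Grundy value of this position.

Compute g(0), g(1), … for moves {4, 5, 6, 8}:
k:     0  1  2  3  4  5  6  7  8  9 10 11
g(k):  0  0  0  0  1  1  1  1  2  2  2  2
So g(11) = 2.

2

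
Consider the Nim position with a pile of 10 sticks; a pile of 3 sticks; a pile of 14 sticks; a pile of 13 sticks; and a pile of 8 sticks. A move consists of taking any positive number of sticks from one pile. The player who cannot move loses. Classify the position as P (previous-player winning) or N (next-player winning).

N-position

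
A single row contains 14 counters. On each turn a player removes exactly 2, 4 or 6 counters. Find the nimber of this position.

3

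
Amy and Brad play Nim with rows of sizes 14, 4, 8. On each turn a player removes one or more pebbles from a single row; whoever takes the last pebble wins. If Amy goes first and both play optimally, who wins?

Amy wins

Write each in binary and XOR column by column:
  1110  (14)
  0100  (4)
  1000  (8)
  ----
  0010  (2)
The nim-sum is 2 ≠ 0, so this is an N-position: the player to move can win; Amy has a winning move.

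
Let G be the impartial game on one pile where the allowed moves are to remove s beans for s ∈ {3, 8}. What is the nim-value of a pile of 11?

0

Compute g(0), g(1), … for moves {3, 8}:
g(0) = mex{} = 0
g(1) = mex{} = 0
g(2) = mex{} = 0
g(3) = mex{0} = 1
g(4) = mex{0} = 1
g(5) = mex{0} = 1
g(6) = mex{1} = 0
g(7) = mex{1} = 0
g(8) = mex{0,1} = 2
g(9) = mex{0} = 1
g(10) = mex{0} = 1
g(11) = mex{1,2} = 0
So g(11) = 0.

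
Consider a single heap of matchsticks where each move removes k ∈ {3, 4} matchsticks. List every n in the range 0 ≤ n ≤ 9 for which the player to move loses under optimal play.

Build the Grundy sequence with g(k) = mex{g(k−s) : s ∈ {3, 4}, s ≤ k}:
k:     0  1  2  3  4  5  6  7  8  9
g(k):  0  0  0  1  1  1  2  0  0  0
The P-positions (g = 0) in 0..9 are 0, 1, 2, 7, 8, 9.

0, 1, 2, 7, 8, 9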